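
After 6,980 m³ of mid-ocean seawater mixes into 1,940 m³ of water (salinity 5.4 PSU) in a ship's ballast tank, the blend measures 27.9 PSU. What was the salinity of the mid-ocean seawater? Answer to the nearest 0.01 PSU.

Salt balance: 1,940×5.4 + 6,980×S = 8,920×27.9
10,476 + 6,980·S = 248,868
S = (248,868 − 10,476) / 6,980 = 34.1536 PSU

34.15 PSU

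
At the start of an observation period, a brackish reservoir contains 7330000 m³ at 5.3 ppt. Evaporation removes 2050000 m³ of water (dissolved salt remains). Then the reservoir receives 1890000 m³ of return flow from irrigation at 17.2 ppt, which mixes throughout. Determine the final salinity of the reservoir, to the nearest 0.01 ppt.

9.95 ppt

After evaporation: salt = 7,330,000×5.3 = 38,849,000; volume = 7,330,000 − 2,050,000 = 5,280,000 m³
After mixing: salt = 38,849,000 + 1,890,000×17.2 = 71,357,000; volume = 5,280,000 + 1,890,000 = 7,170,000 m³
S = 71,357,000 / 7,170,000 = 9.9522 ppt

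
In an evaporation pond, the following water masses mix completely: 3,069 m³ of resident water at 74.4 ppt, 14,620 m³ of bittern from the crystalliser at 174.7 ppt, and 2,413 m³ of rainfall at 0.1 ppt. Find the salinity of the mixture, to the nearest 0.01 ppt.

138.43 ppt

Salt balance:
salt = 3,069×74.4 + 14,620×174.7 + 2,413×0.1 = 228,333.6 + 2,554,114 + 241.3 = 2,782,688.9
volume = 3,069 + 14,620 + 2,413 = 20,102 m³
S = 2,782,688.9 / 20,102 = 138.4285 ppt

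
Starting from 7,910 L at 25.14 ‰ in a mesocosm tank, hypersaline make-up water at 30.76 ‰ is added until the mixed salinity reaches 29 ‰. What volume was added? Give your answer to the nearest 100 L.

17300 L

Salt balance: 7,910×25.14 + V×30.76 = (7,910+V)×29
198,857.4 + 30.76V = 229,390 + 29V
30,532.6 = 1.76V
V = 17,348.07 L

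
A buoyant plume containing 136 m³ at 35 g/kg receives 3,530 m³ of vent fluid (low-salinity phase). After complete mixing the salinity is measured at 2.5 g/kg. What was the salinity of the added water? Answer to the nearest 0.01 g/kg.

Salt balance: 136×35 + 3,530×S = 3,666×2.5
4,760 + 3,530·S = 9,165
S = (9,165 − 4,760) / 3,530 = 1.2479 g/kg

1.25 g/kg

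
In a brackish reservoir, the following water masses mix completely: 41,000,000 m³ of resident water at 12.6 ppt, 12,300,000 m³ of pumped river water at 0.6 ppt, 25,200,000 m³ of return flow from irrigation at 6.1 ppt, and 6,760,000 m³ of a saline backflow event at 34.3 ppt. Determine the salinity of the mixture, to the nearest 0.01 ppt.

10.67 ppt

Total salt / total volume:
salt = 41,000,000×12.6 + 12,300,000×0.6 + 25,200,000×6.1 + 6,760,000×34.3 = 516,600,000 + 7,380,000 + 153,720,000 + 231,868,000 = 909,568,000
volume = 41,000,000 + 12,300,000 + 25,200,000 + 6,760,000 = 85,260,000 m³
S = 909,568,000 / 85,260,000 = 10.6682 ppt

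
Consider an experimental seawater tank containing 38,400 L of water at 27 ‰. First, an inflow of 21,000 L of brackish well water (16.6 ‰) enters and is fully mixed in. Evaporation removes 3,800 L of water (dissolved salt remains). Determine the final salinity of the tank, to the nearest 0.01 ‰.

24.92 ‰

After mixing: salt = 38,400×27 + 21,000×16.6 = 1,385,400; volume = 59,400 L
After evaporation: salt unchanged = 1,385,400; volume = 59,400 − 3,800 = 55,600 L
S = 1,385,400 / 55,600 = 24.9173 ‰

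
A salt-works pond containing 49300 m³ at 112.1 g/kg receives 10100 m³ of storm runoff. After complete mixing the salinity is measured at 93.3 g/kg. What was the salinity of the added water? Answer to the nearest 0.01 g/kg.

1.53 g/kg

Salt balance: 49,300×112.1 + 10,100×S = 59,400×93.3
5,526,530 + 10,100·S = 5,542,020
S = (5,542,020 − 5,526,530) / 10,100 = 1.5337 g/kg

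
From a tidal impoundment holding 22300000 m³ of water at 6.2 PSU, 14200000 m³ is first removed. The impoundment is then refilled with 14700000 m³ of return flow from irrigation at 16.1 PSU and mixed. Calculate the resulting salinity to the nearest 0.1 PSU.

Remaining after removal: 8,100,000 m³ at 6.2 PSU (salt = 50,220,000)
After addition: salt = 50,220,000 + 14,700,000×16.1 = 286,890,000; volume = 22,800,000 m³
S = 286,890,000 / 22,800,000 = 12.5829 PSU

12.6 PSU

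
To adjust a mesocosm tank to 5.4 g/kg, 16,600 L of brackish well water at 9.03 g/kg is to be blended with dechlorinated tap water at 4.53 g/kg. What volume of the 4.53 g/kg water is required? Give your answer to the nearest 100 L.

Salt balance: 16,600×9.03 + V×4.53 = (16,600+V)×5.4
149,898 + 4.53V = 89,640 + 5.4V
60,258 = 0.87V
V = 69,262.07 L

69300 L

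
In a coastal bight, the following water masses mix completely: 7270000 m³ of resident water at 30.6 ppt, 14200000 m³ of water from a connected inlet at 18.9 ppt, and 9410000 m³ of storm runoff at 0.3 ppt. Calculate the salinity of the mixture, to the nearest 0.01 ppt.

15.99 ppt

By conservation of dissolved salt,
salt = 7,270,000×30.6 + 14,200,000×18.9 + 9,410,000×0.3 = 222,462,000 + 268,380,000 + 2,823,000 = 493,665,000
volume = 7,270,000 + 14,200,000 + 9,410,000 = 30,880,000 m³
S = 493,665,000 / 30,880,000 = 15.9866 ppt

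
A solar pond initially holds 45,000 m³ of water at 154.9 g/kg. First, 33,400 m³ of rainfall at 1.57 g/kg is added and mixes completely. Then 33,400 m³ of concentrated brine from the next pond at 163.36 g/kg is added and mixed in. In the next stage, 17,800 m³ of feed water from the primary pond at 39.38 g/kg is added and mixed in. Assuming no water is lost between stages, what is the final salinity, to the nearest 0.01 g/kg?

Conserving salt mass:
Initial salt = 45,000×154.9 = 6,970,500
After stage 1: salt = 6,970,500 + 33,400×1.57 = 7,022,938; volume = 78,400 m³; S = 89.578 g/kg
After stage 2: salt = 7,022,938 + 33,400×163.36 = 12,479,162; volume = 111,800 m³; S = 111.62 g/kg
After stage 3: salt = 12,479,162 + 17,800×39.38 = 13,180,126; volume = 129,600 m³
S = 13,180,126 / 129,600 = 101.6985 g/kg

101.70 g/kg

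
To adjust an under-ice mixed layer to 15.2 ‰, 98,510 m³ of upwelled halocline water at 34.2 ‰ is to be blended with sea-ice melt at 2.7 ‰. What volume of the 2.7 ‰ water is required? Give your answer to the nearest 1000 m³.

Salt balance: 98,510×34.2 + V×2.7 = (98,510+V)×15.2
3,369,042 + 2.7V = 1,497,352 + 15.2V
1,871,690 = 12.5V
V = 149,735.2 m³

150000 m³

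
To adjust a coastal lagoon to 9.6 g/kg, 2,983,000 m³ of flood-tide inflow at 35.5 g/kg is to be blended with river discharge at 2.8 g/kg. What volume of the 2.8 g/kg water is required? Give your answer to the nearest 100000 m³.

Salt balance: 2,983,000×35.5 + V×2.8 = (2,983,000+V)×9.6
105,896,500 + 2.8V = 28,636,800 + 9.6V
77,259,700 = 6.8V
V = 11,361,720.59 m³

11400000 m³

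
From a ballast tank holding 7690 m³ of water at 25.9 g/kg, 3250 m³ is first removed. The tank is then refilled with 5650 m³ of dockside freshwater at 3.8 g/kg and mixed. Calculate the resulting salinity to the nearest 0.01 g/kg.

13.52 g/kg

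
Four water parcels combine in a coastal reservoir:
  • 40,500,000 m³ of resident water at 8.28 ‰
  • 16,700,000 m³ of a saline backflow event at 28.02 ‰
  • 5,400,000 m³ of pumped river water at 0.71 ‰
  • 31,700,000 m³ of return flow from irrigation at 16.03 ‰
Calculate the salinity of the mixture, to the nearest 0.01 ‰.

Salt balance:
salt = 40,500,000×8.28 + 16,700,000×28.02 + 5,400,000×0.71 + 31,700,000×16.03 = 335,340,000 + 467,934,000 + 3,834,000 + 508,151,000 = 1,315,259,000
volume = 40,500,000 + 16,700,000 + 5,400,000 + 31,700,000 = 94,300,000 m³
S = 1,315,259,000 / 94,300,000 = 13.9476 ‰

13.95 ‰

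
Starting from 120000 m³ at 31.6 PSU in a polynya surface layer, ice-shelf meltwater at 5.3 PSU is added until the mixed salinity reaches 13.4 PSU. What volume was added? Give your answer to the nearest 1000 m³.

270000 m³

Salt balance: 120,000×31.6 + V×5.3 = (120,000+V)×13.4
3,792,000 + 5.3V = 1,608,000 + 13.4V
2,184,000 = 8.1V
V = 269,629.63 m³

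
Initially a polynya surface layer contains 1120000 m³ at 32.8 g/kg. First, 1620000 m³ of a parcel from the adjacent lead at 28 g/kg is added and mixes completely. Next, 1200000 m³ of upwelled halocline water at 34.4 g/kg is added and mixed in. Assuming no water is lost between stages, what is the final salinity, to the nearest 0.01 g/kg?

31.31 g/kg

Total salt / total volume:
Initial salt = 1,120,000×32.8 = 36,736,000
After stage 1: salt = 36,736,000 + 1,620,000×28 = 82,096,000; volume = 2,740,000 m³; S = 29.962 g/kg
After stage 2: salt = 82,096,000 + 1,200,000×34.4 = 123,376,000; volume = 3,940,000 m³
S = 123,376,000 / 3,940,000 = 31.3137 g/kg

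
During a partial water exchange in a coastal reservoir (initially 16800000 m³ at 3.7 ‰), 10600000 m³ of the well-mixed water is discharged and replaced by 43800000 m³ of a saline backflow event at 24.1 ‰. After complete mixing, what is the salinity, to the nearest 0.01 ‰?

21.57 ‰

Remaining after removal: 6,200,000 m³ at 3.7 ‰ (salt = 22,940,000)
After addition: salt = 22,940,000 + 43,800,000×24.1 = 1,078,520,000; volume = 50,000,000 m³
S = 1,078,520,000 / 50,000,000 = 21.5704 ‰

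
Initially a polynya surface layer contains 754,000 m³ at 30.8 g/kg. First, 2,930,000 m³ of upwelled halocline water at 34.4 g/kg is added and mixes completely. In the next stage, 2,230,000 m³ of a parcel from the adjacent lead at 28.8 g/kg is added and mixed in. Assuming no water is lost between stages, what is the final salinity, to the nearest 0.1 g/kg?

Total salt / total volume:
Initial salt = 754,000×30.8 = 23,223,200
After stage 1: salt = 23,223,200 + 2,930,000×34.4 = 124,015,200; volume = 3,684,000 m³; S = 33.663 g/kg
After stage 2: salt = 124,015,200 + 2,230,000×28.8 = 188,239,200; volume = 5,914,000 m³
S = 188,239,200 / 5,914,000 = 31.8294 g/kg

31.8 g/kg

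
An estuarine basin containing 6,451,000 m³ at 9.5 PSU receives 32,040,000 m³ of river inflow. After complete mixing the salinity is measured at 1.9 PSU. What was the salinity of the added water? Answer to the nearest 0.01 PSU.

Salt balance: 6,451,000×9.5 + 32,040,000×S = 38,491,000×1.9
61,284,500 + 32,040,000·S = 73,132,900
S = (73,132,900 − 61,284,500) / 32,040,000 = 0.3698 PSU

0.37 PSU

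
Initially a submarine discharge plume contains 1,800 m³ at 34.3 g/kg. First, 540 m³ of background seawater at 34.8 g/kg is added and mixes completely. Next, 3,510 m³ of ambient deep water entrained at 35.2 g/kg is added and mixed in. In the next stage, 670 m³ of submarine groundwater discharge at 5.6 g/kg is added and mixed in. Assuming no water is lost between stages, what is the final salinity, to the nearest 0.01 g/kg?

By conservation of dissolved salt,
Initial salt = 1,800×34.3 = 61,740
After stage 1: salt = 61,740 + 540×34.8 = 80,532; volume = 2,340 m³; S = 34.415 g/kg
After stage 2: salt = 80,532 + 3,510×35.2 = 204,084; volume = 5,850 m³; S = 34.886 g/kg
After stage 3: salt = 204,084 + 670×5.6 = 207,836; volume = 6,520 m³
S = 207,836 / 6,520 = 31.8767 g/kg

31.88 g/kg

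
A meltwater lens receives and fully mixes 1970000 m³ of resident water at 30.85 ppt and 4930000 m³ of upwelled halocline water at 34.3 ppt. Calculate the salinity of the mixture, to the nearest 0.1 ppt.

Total salt / total volume:
salt = 1,970,000×30.85 + 4,930,000×34.3 = 60,774,500 + 169,099,000 = 229,873,500
volume = 1,970,000 + 4,930,000 = 6,900,000 m³
S = 229,873,500 / 6,900,000 = 33.315 ppt

33.3 ppt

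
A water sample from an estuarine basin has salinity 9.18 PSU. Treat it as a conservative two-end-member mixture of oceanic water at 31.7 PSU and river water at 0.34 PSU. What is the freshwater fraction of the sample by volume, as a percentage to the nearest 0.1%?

Let f be the freshwater fraction. Salt balance per unit volume:
f×0.34 + (1−f)×31.7 = 9.18
f = (31.7 − 9.18) / (31.7 − 0.34) = 22.52/31.36 = 0.7181

71.8%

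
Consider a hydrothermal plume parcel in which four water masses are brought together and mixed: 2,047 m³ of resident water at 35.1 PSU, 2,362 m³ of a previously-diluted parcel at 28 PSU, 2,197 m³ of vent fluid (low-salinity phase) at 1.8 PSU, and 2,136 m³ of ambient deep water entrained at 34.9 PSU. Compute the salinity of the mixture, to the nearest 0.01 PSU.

Salt balance:
salt = 2,047×35.1 + 2,362×28 + 2,197×1.8 + 2,136×34.9 = 71,849.7 + 66,136 + 3,954.6 + 74,546.4 = 216,486.7
volume = 2,047 + 2,362 + 2,197 + 2,136 = 8,742 m³
S = 216,486.7 / 8,742 = 24.764 PSU

24.76 PSU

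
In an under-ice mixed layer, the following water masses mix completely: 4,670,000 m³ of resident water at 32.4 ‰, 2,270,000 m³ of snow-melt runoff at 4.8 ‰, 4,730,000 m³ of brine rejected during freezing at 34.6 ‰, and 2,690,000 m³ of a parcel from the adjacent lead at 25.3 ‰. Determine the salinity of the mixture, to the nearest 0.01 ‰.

Total salt / total volume:
salt = 4,670,000×32.4 + 2,270,000×4.8 + 4,730,000×34.6 + 2,690,000×25.3 = 151,308,000 + 10,896,000 + 163,658,000 + 68,057,000 = 393,919,000
volume = 4,670,000 + 2,270,000 + 4,730,000 + 2,690,000 = 14,360,000 m³
S = 393,919,000 / 14,360,000 = 27.4317 ‰

27.43 ‰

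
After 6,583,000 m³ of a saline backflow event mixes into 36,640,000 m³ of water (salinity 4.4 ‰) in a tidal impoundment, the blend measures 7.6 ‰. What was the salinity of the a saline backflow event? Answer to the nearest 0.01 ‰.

Salt balance: 36,640,000×4.4 + 6,583,000×S = 43,223,000×7.6
161,216,000 + 6,583,000·S = 328,494,800
S = (328,494,800 − 161,216,000) / 6,583,000 = 25.4107 ‰

25.41 ‰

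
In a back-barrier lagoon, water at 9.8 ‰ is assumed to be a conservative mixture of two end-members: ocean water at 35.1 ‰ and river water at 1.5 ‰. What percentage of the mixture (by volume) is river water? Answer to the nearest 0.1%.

75.3%

Let f be the freshwater fraction. Salt balance per unit volume:
f×1.5 + (1−f)×35.1 = 9.8
f = (35.1 − 9.8) / (35.1 − 1.5) = 25.3/33.6 = 0.753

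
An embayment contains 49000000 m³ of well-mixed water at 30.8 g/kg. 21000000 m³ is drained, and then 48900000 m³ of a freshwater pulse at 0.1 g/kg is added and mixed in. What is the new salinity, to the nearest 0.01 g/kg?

11.28 g/kg

Remaining after removal: 28,000,000 m³ at 30.8 g/kg (salt = 862,400,000)
After addition: salt = 862,400,000 + 48,900,000×0.1 = 867,290,000; volume = 76,900,000 m³
S = 867,290,000 / 76,900,000 = 11.2782 g/kg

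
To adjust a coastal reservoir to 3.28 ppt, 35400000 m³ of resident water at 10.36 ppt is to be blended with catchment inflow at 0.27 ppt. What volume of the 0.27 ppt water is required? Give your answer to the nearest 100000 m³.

Salt balance: 35,400,000×10.36 + V×0.27 = (35,400,000+V)×3.28
366,744,000 + 0.27V = 116,112,000 + 3.28V
250,632,000 = 3.01V
V = 83,266,445.18 m³

83300000 m³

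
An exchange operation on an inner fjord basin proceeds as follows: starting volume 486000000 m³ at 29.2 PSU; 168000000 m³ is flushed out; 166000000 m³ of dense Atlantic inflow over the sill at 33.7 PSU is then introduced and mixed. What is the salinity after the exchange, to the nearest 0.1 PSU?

Remaining after removal: 318,000,000 m³ at 29.2 PSU (salt = 9,285,600,000)
After addition: salt = 9,285,600,000 + 166,000,000×33.7 = 14,879,800,000; volume = 484,000,000 m³
S = 14,879,800,000 / 484,000,000 = 30.7434 PSU

30.7 PSU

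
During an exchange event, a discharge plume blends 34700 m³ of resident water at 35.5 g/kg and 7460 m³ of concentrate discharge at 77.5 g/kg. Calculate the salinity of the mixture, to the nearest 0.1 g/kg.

Conserving salt mass:
salt = 34,700×35.5 + 7,460×77.5 = 1,231,850 + 578,150 = 1,810,000
volume = 34,700 + 7,460 = 42,160 m³
S = 1,810,000 / 42,160 = 42.932 g/kg

42.9 g/kg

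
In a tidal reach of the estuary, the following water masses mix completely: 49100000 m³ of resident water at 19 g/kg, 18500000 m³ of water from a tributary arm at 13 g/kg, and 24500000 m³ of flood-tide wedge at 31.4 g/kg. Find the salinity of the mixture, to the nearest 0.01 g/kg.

21.09 g/kg

Total salt / total volume:
salt = 49,100,000×19 + 18,500,000×13 + 24,500,000×31.4 = 932,900,000 + 240,500,000 + 769,300,000 = 1,942,700,000
volume = 49,100,000 + 18,500,000 + 24,500,000 = 92,100,000 m³
S = 1,942,700,000 / 92,100,000 = 21.0934 g/kg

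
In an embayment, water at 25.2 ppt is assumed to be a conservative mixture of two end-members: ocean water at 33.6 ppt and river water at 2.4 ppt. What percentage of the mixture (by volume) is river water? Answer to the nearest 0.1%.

Let f be the freshwater fraction. Salt balance per unit volume:
f×2.4 + (1−f)×33.6 = 25.2
f = (33.6 − 25.2) / (33.6 − 2.4) = 8.4/31.2 = 0.2692

26.9%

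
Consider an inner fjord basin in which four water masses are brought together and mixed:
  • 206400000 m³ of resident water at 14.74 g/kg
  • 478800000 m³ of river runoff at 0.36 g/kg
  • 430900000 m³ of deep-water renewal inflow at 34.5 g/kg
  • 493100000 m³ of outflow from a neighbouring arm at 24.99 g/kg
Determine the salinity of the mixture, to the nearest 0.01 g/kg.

18.89 g/kg

By conservation of dissolved salt,
salt = 206,400,000×14.74 + 478,800,000×0.36 + 430,900,000×34.5 + 493,100,000×24.99 = 3,042,336,000 + 172,368,000 + 14,866,050,000 + 12,322,569,000 = 30,403,323,000
volume = 206,400,000 + 478,800,000 + 430,900,000 + 493,100,000 = 1,609,200,000 m³
S = 30,403,323,000 / 1,609,200,000 = 18.8934 g/kg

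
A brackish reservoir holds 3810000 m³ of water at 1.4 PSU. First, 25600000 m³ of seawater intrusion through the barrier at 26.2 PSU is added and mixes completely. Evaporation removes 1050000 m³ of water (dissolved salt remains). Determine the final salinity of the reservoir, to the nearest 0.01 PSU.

After mixing: salt = 3,810,000×1.4 + 25,600,000×26.2 = 676,054,000; volume = 29,410,000 m³
After evaporation: salt unchanged = 676,054,000; volume = 29,410,000 − 1,050,000 = 28,360,000 m³
S = 676,054,000 / 28,360,000 = 23.8383 PSU

23.84 PSU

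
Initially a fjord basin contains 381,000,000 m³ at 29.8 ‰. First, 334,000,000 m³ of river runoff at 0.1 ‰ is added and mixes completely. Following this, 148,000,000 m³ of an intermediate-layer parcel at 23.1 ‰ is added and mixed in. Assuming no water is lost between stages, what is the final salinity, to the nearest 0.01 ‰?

17.16 ‰

By conservation of dissolved salt,
Initial salt = 381,000,000×29.8 = 11,353,800,000
After stage 1: salt = 11,353,800,000 + 334,000,000×0.1 = 11,387,200,000; volume = 715,000,000 m³; S = 15.926 ‰
After stage 2: salt = 11,387,200,000 + 148,000,000×23.1 = 14,806,000,000; volume = 863,000,000 m³
S = 14,806,000,000 / 863,000,000 = 17.1564 ‰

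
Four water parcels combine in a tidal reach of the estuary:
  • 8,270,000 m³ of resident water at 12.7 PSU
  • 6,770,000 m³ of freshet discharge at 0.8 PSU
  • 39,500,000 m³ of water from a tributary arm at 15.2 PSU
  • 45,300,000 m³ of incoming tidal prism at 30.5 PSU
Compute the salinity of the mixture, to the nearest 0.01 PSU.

20.96 PSU

Weighted by volume,
salt = 8,270,000×12.7 + 6,770,000×0.8 + 39,500,000×15.2 + 45,300,000×30.5 = 105,029,000 + 5,416,000 + 600,400,000 + 1,381,650,000 = 2,092,495,000
volume = 8,270,000 + 6,770,000 + 39,500,000 + 45,300,000 = 99,840,000 m³
S = 2,092,495,000 / 99,840,000 = 20.9585 PSU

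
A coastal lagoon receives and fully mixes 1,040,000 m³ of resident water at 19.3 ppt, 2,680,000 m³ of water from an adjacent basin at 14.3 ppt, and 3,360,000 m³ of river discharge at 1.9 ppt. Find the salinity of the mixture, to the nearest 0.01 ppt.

9.15 ppt

Salt balance:
salt = 1,040,000×19.3 + 2,680,000×14.3 + 3,360,000×1.9 = 20,072,000 + 38,324,000 + 6,384,000 = 64,780,000
volume = 1,040,000 + 2,680,000 + 3,360,000 = 7,080,000 m³
S = 64,780,000 / 7,080,000 = 9.1497 ppt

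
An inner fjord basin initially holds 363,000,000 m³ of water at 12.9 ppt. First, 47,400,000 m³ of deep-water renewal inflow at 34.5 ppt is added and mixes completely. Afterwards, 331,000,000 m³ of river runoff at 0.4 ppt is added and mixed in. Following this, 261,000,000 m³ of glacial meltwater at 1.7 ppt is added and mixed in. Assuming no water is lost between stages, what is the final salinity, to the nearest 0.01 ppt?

Weighted by volume,
Initial salt = 363,000,000×12.9 = 4,682,700,000
After stage 1: salt = 4,682,700,000 + 47,400,000×34.5 = 6,318,000,000; volume = 410,400,000 m³; S = 15.395 ppt
After stage 2: salt = 6,318,000,000 + 331,000,000×0.4 = 6,450,400,000; volume = 741,400,000 m³; S = 8.7 ppt
After stage 3: salt = 6,450,400,000 + 261,000,000×1.7 = 6,894,100,000; volume = 1,002,400,000 m³
S = 6,894,100,000 / 1,002,400,000 = 6.8776 ppt

6.88 ppt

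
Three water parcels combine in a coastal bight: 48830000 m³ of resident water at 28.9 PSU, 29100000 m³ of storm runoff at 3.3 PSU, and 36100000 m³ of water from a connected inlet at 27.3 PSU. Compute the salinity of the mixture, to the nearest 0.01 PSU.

Mass of salt is conserved:
salt = 48,830,000×28.9 + 29,100,000×3.3 + 36,100,000×27.3 = 1,411,187,000 + 96,030,000 + 985,530,000 = 2,492,747,000
volume = 48,830,000 + 29,100,000 + 36,100,000 = 114,030,000 m³
S = 2,492,747,000 / 114,030,000 = 21.8604 PSU

21.86 PSU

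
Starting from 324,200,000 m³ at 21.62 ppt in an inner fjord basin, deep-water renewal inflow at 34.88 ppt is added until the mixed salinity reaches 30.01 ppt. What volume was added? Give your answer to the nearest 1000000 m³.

559000000 m³

Salt balance: 324,200,000×21.62 + V×34.88 = (324,200,000+V)×30.01
7,009,204,000 + 34.88V = 9,729,242,000 + 30.01V
2,720,038,000 = 4.87V
V = 558,529,363.45 m³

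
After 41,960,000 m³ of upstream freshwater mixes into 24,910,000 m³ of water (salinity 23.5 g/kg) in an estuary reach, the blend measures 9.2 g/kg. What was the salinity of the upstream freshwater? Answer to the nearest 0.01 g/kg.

0.71 g/kg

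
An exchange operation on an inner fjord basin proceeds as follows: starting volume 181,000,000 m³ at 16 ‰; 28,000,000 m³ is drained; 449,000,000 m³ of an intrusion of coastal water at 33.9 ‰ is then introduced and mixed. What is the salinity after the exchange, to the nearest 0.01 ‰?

29.35 ‰

Remaining after removal: 153,000,000 m³ at 16 ‰ (salt = 2,448,000,000)
After addition: salt = 2,448,000,000 + 449,000,000×33.9 = 17,669,100,000; volume = 602,000,000 m³
S = 17,669,100,000 / 602,000,000 = 29.3507 ‰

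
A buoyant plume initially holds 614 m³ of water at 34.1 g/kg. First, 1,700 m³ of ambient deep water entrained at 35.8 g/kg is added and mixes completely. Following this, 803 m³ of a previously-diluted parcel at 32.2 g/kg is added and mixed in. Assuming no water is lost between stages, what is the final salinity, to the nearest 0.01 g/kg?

34.54 g/kg

By conservation of dissolved salt,
Initial salt = 614×34.1 = 20,937.4
After stage 1: salt = 20,937.4 + 1,700×35.8 = 81,797.4; volume = 2,314 m³; S = 35.349 g/kg
After stage 2: salt = 81,797.4 + 803×32.2 = 107,654; volume = 3,117 m³
S = 107,654 / 3,117 = 34.5377 g/kg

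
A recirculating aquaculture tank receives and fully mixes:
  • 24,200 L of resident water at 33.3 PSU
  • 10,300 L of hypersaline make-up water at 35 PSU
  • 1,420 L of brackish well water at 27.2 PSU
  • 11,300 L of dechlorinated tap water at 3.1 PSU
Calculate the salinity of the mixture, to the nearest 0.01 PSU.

Weighted by volume,
salt = 24,200×33.3 + 10,300×35 + 1,420×27.2 + 11,300×3.1 = 805,860 + 360,500 + 38,624 + 35,030 = 1,240,014
volume = 24,200 + 10,300 + 1,420 + 11,300 = 47,220 L
S = 1,240,014 / 47,220 = 26.2604 PSU

26.26 PSU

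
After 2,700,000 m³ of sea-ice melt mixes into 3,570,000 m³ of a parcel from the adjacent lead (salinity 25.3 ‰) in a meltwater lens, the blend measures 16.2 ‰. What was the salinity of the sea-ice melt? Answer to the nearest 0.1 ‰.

4.2 ‰

Salt balance: 3,570,000×25.3 + 2,700,000×S = 6,270,000×16.2
90,321,000 + 2,700,000·S = 101,574,000
S = (101,574,000 − 90,321,000) / 2,700,000 = 4.1678 ‰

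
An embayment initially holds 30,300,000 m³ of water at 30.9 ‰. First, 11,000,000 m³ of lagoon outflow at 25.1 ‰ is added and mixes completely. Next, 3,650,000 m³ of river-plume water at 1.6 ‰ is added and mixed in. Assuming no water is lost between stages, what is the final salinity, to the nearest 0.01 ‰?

Total salt / total volume:
Initial salt = 30,300,000×30.9 = 936,270,000
After stage 1: salt = 936,270,000 + 11,000,000×25.1 = 1,212,370,000; volume = 41,300,000 m³; S = 29.355 ‰
After stage 2: salt = 1,212,370,000 + 3,650,000×1.6 = 1,218,210,000; volume = 44,950,000 m³
S = 1,218,210,000 / 44,950,000 = 27.1014 ‰

27.10 ‰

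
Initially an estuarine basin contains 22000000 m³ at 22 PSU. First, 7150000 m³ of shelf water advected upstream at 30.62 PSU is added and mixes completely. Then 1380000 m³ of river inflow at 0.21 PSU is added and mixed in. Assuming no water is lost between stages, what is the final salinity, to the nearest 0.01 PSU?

23.03 PSU

By conservation of dissolved salt,
Initial salt = 22,000,000×22 = 484,000,000
After stage 1: salt = 484,000,000 + 7,150,000×30.62 = 702,933,000; volume = 29,150,000 m³; S = 24.114 PSU
After stage 2: salt = 702,933,000 + 1,380,000×0.21 = 703,222,800; volume = 30,530,000 m³
S = 703,222,800 / 30,530,000 = 23.0338 PSU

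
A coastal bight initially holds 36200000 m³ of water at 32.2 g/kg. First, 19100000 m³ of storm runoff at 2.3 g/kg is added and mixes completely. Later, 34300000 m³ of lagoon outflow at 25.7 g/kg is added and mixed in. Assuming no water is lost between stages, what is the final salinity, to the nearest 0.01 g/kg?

23.34 g/kg

By conservation of dissolved salt,
Initial salt = 36,200,000×32.2 = 1,165,640,000
After stage 1: salt = 1,165,640,000 + 19,100,000×2.3 = 1,209,570,000; volume = 55,300,000 m³; S = 21.873 g/kg
After stage 2: salt = 1,209,570,000 + 34,300,000×25.7 = 2,091,080,000; volume = 89,600,000 m³
S = 2,091,080,000 / 89,600,000 = 23.3379 g/kg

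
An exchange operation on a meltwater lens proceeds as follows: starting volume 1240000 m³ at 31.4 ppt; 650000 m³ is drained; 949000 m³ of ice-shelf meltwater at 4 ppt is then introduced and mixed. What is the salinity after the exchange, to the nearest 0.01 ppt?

14.50 ppt

Remaining after removal: 590,000 m³ at 31.4 ppt (salt = 18,526,000)
After addition: salt = 18,526,000 + 949,000×4 = 22,322,000; volume = 1,539,000 m³
S = 22,322,000 / 1,539,000 = 14.5042 ppt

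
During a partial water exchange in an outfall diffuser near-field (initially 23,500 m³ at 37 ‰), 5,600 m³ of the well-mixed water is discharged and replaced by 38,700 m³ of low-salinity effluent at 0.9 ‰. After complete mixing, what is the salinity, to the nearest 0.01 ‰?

12.32 ‰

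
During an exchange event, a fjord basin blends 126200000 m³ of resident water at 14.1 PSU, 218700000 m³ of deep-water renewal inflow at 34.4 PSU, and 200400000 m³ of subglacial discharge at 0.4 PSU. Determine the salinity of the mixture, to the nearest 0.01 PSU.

17.21 PSU

By conservation of dissolved salt,
salt = 126,200,000×14.1 + 218,700,000×34.4 + 200,400,000×0.4 = 1,779,420,000 + 7,523,280,000 + 80,160,000 = 9,382,860,000
volume = 126,200,000 + 218,700,000 + 200,400,000 = 545,300,000 m³
S = 9,382,860,000 / 545,300,000 = 17.2068 PSU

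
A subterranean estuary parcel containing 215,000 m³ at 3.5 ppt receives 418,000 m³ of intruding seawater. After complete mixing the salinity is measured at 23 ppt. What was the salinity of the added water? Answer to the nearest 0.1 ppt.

33.0 ppt

Salt balance: 215,000×3.5 + 418,000×S = 633,000×23
752,500 + 418,000·S = 14,559,000
S = (14,559,000 − 752,500) / 418,000 = 33.0299 ppt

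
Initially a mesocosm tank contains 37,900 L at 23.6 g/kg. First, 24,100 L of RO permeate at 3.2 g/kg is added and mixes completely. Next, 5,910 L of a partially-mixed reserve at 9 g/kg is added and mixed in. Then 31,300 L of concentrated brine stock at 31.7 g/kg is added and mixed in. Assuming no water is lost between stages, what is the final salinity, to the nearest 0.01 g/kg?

20.33 g/kg

By conservation of dissolved salt,
Initial salt = 37,900×23.6 = 894,440
After stage 1: salt = 894,440 + 24,100×3.2 = 971,560; volume = 62,000 L; S = 15.67 g/kg
After stage 2: salt = 971,560 + 5,910×9 = 1,024,750; volume = 67,910 L; S = 15.09 g/kg
After stage 3: salt = 1,024,750 + 31,300×31.7 = 2,016,960; volume = 99,210 L
S = 2,016,960 / 99,210 = 20.3302 g/kg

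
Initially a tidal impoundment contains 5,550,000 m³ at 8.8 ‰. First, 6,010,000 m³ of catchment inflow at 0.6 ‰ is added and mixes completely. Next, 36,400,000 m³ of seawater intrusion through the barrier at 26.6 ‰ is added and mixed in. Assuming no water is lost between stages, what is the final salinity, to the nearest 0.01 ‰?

Conserving salt mass:
Initial salt = 5,550,000×8.8 = 48,840,000
After stage 1: salt = 48,840,000 + 6,010,000×0.6 = 52,446,000; volume = 11,560,000 m³; S = 4.537 ‰
After stage 2: salt = 52,446,000 + 36,400,000×26.6 = 1,020,686,000; volume = 47,960,000 m³
S = 1,020,686,000 / 47,960,000 = 21.282 ‰

21.28 ‰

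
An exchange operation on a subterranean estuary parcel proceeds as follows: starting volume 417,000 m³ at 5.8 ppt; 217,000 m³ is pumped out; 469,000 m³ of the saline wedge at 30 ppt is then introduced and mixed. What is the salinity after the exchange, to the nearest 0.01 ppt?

22.77 ppt

Remaining after removal: 200,000 m³ at 5.8 ppt (salt = 1,160,000)
After addition: salt = 1,160,000 + 469,000×30 = 15,230,000; volume = 669,000 m³
S = 15,230,000 / 669,000 = 22.7653 ppt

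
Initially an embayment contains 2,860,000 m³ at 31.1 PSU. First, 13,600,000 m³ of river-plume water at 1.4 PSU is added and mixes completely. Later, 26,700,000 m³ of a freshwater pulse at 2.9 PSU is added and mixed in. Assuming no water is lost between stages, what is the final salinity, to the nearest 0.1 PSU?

4.3 PSU

Weighted by volume,
Initial salt = 2,860,000×31.1 = 88,946,000
After stage 1: salt = 88,946,000 + 13,600,000×1.4 = 107,986,000; volume = 16,460,000 m³; S = 6.561 PSU
After stage 2: salt = 107,986,000 + 26,700,000×2.9 = 185,416,000; volume = 43,160,000 m³
S = 185,416,000 / 43,160,000 = 4.296 PSU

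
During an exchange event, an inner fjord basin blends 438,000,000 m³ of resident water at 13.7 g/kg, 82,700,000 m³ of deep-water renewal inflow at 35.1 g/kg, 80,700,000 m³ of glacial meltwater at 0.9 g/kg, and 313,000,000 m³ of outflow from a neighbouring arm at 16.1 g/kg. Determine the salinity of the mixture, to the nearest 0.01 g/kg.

15.33 g/kg

Salt balance:
salt = 438,000,000×13.7 + 82,700,000×35.1 + 80,700,000×0.9 + 313,000,000×16.1 = 6,000,600,000 + 2,902,770,000 + 72,630,000 + 5,039,300,000 = 14,015,300,000
volume = 438,000,000 + 82,700,000 + 80,700,000 + 313,000,000 = 914,400,000 m³
S = 14,015,300,000 / 914,400,000 = 15.3273 g/kg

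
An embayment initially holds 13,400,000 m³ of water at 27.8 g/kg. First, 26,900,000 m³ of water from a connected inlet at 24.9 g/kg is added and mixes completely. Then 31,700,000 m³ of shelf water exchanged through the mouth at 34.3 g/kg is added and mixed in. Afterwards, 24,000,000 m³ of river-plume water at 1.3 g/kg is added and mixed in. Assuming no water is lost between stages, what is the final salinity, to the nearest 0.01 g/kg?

22.51 g/kg

Conserving salt mass:
Initial salt = 13,400,000×27.8 = 372,520,000
After stage 1: salt = 372,520,000 + 26,900,000×24.9 = 1,042,330,000; volume = 40,300,000 m³; S = 25.864 g/kg
After stage 2: salt = 1,042,330,000 + 31,700,000×34.3 = 2,129,640,000; volume = 72,000,000 m³; S = 29.578 g/kg
After stage 3: salt = 2,129,640,000 + 24,000,000×1.3 = 2,160,840,000; volume = 96,000,000 m³
S = 2,160,840,000 / 96,000,000 = 22.5088 g/kg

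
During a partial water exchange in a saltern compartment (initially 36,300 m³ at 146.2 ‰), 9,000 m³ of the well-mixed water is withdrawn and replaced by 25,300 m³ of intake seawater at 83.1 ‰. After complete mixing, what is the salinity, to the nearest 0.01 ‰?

115.85 ‰

Remaining after removal: 27,300 m³ at 146.2 ‰ (salt = 3,991,260)
After addition: salt = 3,991,260 + 25,300×83.1 = 6,093,690; volume = 52,600 m³
S = 6,093,690 / 52,600 = 115.8496 ‰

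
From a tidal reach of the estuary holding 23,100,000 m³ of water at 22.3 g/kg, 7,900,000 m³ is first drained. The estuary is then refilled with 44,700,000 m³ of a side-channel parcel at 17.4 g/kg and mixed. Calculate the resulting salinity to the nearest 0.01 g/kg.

18.64 g/kg

Remaining after removal: 15,200,000 m³ at 22.3 g/kg (salt = 338,960,000)
After addition: salt = 338,960,000 + 44,700,000×17.4 = 1,116,740,000; volume = 59,900,000 m³
S = 1,116,740,000 / 59,900,000 = 18.6434 g/kg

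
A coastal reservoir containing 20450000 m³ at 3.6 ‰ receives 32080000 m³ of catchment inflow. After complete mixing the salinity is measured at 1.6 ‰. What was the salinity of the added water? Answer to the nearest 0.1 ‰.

Salt balance: 20,450,000×3.6 + 32,080,000×S = 52,530,000×1.6
73,620,000 + 32,080,000·S = 84,048,000
S = (84,048,000 − 73,620,000) / 32,080,000 = 0.3251 ‰

0.3 ‰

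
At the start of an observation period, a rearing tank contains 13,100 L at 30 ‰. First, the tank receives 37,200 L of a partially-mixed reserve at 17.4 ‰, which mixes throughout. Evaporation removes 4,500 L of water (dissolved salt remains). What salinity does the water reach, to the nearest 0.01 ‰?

After mixing: salt = 13,100×30 + 37,200×17.4 = 1,040,280; volume = 50,300 L
After evaporation: salt unchanged = 1,040,280; volume = 50,300 − 4,500 = 45,800 L
S = 1,040,280 / 45,800 = 22.7135 ‰

22.71 ‰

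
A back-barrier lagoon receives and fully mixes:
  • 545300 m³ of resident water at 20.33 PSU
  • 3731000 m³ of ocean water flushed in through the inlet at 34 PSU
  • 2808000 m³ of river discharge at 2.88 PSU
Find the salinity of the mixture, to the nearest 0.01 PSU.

20.61 PSU

Weighted by volume,
salt = 545,300×20.33 + 3,731,000×34 + 2,808,000×2.88 = 11,085,949 + 126,854,000 + 8,087,040 = 146,026,989
volume = 545,300 + 3,731,000 + 2,808,000 = 7,084,300 m³
S = 146,026,989 / 7,084,300 = 20.6128 PSU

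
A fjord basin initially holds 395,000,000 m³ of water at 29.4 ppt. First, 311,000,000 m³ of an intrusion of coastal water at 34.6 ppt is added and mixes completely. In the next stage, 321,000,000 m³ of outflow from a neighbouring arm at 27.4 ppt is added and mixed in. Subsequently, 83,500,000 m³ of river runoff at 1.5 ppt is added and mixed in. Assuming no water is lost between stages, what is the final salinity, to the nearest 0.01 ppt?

Conserving salt mass:
Initial salt = 395,000,000×29.4 = 11,613,000,000
After stage 1: salt = 11,613,000,000 + 311,000,000×34.6 = 22,373,600,000; volume = 706,000,000 m³; S = 31.691 ppt
After stage 2: salt = 22,373,600,000 + 321,000,000×27.4 = 31,169,000,000; volume = 1,027,000,000 m³; S = 30.35 ppt
After stage 3: salt = 31,169,000,000 + 83,500,000×1.5 = 31,294,250,000; volume = 1,110,500,000 m³
S = 31,294,250,000 / 1,110,500,000 = 28.1803 ppt

28.18 ppt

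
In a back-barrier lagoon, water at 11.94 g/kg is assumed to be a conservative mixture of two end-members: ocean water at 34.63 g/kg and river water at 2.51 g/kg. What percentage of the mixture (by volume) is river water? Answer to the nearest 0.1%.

70.6%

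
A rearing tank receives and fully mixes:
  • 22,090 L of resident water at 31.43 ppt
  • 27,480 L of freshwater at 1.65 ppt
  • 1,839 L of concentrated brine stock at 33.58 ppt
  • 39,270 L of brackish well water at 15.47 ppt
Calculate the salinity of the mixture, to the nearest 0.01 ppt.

15.54 ppt

Salt balance:
salt = 22,090×31.43 + 27,480×1.65 + 1,839×33.58 + 39,270×15.47 = 694,288.7 + 45,342 + 61,753.62 + 607,506.9 = 1,408,891.22
volume = 22,090 + 27,480 + 1,839 + 39,270 = 90,679 L
S = 1,408,891.22 / 90,679 = 15.5371 ppt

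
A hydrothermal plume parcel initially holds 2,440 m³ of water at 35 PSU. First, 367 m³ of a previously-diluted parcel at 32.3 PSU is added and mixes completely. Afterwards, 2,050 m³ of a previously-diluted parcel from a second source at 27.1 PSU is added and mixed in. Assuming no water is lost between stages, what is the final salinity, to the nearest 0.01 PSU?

Conserving salt mass:
Initial salt = 2,440×35 = 85,400
After stage 1: salt = 85,400 + 367×32.3 = 97,254.1; volume = 2,807 m³; S = 34.647 PSU
After stage 2: salt = 97,254.1 + 2,050×27.1 = 152,809.1; volume = 4,857 m³
S = 152,809.1 / 4,857 = 31.4616 PSU

31.46 PSU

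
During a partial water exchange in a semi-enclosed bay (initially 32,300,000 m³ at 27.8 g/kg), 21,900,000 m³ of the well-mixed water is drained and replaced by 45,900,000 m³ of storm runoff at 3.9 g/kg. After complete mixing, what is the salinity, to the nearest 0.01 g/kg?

8.31 g/kg

Remaining after removal: 10,400,000 m³ at 27.8 g/kg (salt = 289,120,000)
After addition: salt = 289,120,000 + 45,900,000×3.9 = 468,130,000; volume = 56,300,000 m³
S = 468,130,000 / 56,300,000 = 8.3149 g/kg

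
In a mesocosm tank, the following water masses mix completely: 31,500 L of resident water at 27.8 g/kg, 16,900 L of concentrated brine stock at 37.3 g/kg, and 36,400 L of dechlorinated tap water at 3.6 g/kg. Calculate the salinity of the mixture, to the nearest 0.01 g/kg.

Total salt / total volume:
salt = 31,500×27.8 + 16,900×37.3 + 36,400×3.6 = 875,700 + 630,370 + 131,040 = 1,637,110
volume = 31,500 + 16,900 + 36,400 = 84,800 L
S = 1,637,110 / 84,800 = 19.3055 g/kg

19.31 g/kg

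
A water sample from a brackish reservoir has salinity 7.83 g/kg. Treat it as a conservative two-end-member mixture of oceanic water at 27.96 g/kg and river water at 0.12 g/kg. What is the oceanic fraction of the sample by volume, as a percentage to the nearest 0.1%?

27.7%

Let g be the oceanic fraction. Salt balance per unit volume:
g×27.96 + (1−g)×0.12 = 7.83
g = (7.83 − 0.12) / (27.96 − 0.12) = 7.71/27.84 = 0.2769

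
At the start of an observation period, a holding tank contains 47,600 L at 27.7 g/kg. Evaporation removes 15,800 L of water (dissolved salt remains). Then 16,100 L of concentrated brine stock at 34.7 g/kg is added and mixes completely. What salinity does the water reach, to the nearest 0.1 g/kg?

39.2 g/kg

After evaporation: salt = 47,600×27.7 = 1,318,520; volume = 47,600 − 15,800 = 31,800 L
After mixing: salt = 1,318,520 + 16,100×34.7 = 1,877,190; volume = 31,800 + 16,100 = 47,900 L
S = 1,877,190 / 47,900 = 39.1898 g/kg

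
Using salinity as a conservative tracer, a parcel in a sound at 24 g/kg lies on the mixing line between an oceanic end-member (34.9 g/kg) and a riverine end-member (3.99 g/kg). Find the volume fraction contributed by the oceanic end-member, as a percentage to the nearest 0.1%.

64.7%

Let g be the oceanic fraction. Salt balance per unit volume:
g×34.9 + (1−g)×3.99 = 24
g = (24 − 3.99) / (34.9 − 3.99) = 20.01/30.91 = 0.6474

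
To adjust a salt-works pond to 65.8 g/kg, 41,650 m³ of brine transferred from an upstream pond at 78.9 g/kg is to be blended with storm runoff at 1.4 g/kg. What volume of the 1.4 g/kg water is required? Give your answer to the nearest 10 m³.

8470 m³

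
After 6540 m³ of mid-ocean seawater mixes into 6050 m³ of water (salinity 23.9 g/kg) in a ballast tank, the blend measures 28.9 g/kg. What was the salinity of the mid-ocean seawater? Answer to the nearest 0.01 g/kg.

Salt balance: 6,050×23.9 + 6,540×S = 12,590×28.9
144,595 + 6,540·S = 363,851
S = (363,851 − 144,595) / 6,540 = 33.5254 g/kg

33.53 g/kg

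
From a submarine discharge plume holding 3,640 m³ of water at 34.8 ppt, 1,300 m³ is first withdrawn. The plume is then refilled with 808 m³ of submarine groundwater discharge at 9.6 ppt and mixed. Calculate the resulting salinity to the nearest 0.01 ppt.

Remaining after removal: 2,340 m³ at 34.8 ppt (salt = 81,432)
After addition: salt = 81,432 + 808×9.6 = 89,188.8; volume = 3,148 m³
S = 89,188.8 / 3,148 = 28.3319 ppt

28.33 ppt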